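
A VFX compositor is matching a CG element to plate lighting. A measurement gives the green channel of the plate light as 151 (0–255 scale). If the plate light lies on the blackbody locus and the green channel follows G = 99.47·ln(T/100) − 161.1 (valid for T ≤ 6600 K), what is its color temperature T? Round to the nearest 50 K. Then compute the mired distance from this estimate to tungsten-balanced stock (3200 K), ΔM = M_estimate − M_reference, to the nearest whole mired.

ln t = (151 + 161.1) / 99.47 = 3.1376.
t = e^3.1376 = 23.049.
T = 100·t = 2305 K → 2300 K to the nearest 50 K.
M_estimate = 10⁶/2300 = 434.78; M_reference = 10⁶/3200 = 312.50.
ΔM = 434.78 − 312.50 = 122.28 → +122 mireds.

+122 mireds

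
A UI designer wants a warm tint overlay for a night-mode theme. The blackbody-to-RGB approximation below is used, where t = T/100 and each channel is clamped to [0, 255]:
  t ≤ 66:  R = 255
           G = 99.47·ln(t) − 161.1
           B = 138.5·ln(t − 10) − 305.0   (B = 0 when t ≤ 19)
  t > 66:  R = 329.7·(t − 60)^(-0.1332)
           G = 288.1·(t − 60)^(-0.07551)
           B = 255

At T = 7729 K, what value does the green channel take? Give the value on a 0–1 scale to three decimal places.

t = 7729/100 = 77.29; the t > 66 branch applies.
G = 288.1·(77.29 − 60)^(-0.07551) = 288.1·17.29^(-0.07551) = 288.1·0.80637 = 232.315.
On a 0–1 scale: 232.315/255 = 0.9110 → 0.911.

0.911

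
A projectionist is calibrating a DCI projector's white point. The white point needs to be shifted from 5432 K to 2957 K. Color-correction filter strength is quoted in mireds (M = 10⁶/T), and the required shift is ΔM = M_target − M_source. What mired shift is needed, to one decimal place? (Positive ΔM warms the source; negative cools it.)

+154.1 mireds

M_source = 10⁶/5432 = 184.094; M_target = 10⁶/2957 = 338.181.
ΔM = 338.181 − 184.094 = 154.086 → +154.1 mireds, a warming shift.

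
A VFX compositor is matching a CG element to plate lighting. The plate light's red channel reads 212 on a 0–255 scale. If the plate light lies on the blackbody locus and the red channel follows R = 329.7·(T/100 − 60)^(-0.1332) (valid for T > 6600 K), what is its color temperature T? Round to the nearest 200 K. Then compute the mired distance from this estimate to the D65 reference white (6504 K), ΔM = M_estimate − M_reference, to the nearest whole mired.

-40 mireds

(t − 60)^(-0.1332) = 212/329.7 = 0.64301.
t − 60 = 0.64301^(1/-0.1332) = 0.64301^(-7.508) = 27.530, so t = 87.530.
T = 100·t = 8753 K → 8800 K to the nearest 200 K.
M_estimate = 10⁶/8800 = 113.64; M_reference = 10⁶/6504 = 153.75.
ΔM = 113.64 − 153.75 = -40.12 → -40 mireds.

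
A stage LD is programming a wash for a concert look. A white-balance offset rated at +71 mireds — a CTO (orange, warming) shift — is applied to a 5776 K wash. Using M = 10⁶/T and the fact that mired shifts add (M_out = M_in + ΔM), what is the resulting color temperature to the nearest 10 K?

M_in = 10⁶/5776 = 173.13 mireds.
M_out = 173.13 + (+71) = 244.13 mireds.
T_out = 10⁶/244.13 = 4096.2 K → 4100 K.

4100 K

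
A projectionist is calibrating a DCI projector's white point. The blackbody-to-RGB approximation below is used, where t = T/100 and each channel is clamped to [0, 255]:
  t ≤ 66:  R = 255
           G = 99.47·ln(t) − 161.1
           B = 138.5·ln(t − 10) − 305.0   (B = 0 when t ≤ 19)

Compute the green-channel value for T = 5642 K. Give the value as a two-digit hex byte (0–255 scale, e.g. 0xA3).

0xF0

t = 5642/100 = 56.42; the t ≤ 66 branch applies.
G = 99.47·ln 56.42 − 161.1 = 99.47·4.0328 − 161.1 = 240.045.
Rounded: 240; in hex, 0xF0.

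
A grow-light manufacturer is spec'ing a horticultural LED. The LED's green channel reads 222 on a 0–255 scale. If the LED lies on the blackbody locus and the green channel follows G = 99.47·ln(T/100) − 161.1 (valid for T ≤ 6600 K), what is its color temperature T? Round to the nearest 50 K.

4700 K

ln t = (222 + 161.1) / 99.47 = 3.8514.
t = e^3.8514 = 47.059.
T = 100·t = 4706 K → 4700 K to the nearest 50 K.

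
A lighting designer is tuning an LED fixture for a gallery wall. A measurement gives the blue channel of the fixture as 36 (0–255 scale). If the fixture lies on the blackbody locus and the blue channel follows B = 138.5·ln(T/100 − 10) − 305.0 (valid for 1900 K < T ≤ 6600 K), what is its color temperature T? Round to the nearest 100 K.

2200 K

ln(t − 10) = (36 + 305.0) / 138.5 = 2.4621.
t − 10 = e^2.4621 = 11.729, so t = 21.729.
T = 100·t = 2173 K → 2200 K to the nearest 100 K.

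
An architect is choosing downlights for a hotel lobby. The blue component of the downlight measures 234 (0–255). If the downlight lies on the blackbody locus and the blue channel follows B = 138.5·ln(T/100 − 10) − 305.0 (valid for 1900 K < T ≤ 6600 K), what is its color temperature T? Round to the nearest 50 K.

ln(t − 10) = (234 + 305.0) / 138.5 = 3.8917.
t − 10 = e^3.8917 = 48.994, so t = 58.994.
T = 100·t = 5899 K → 5900 K to the nearest 50 K.

5900 K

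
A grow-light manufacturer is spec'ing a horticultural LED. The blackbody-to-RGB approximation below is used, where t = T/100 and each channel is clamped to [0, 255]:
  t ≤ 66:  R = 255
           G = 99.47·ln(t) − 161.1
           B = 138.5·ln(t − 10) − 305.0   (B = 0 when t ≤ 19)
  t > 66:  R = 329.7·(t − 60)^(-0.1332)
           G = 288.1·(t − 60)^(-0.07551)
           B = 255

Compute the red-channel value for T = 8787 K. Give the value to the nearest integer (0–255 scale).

t = 8787/100 = 87.87; the t > 66 branch applies.
R = 329.7·(87.87 − 60)^(-0.1332) = 329.7·27.87^(-0.1332) = 329.7·0.64196 = 211.654.
Rounded: 212.

212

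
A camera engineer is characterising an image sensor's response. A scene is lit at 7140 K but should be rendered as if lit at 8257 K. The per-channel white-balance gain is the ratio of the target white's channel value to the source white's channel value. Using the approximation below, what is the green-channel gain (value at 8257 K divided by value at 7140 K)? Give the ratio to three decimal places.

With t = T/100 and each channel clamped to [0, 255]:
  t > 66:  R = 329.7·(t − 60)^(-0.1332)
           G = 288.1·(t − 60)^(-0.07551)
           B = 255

0.950

At 7140 K (t = 71.4):
  G = 288.1·(71.4 − 60)^(-0.07551) = 288.1·11.4^(-0.07551) = 288.1·0.83213 = 239.738.
At 8257 K (t = 82.57):
  G = 288.1·(82.57 − 60)^(-0.07551) = 288.1·22.57^(-0.07551) = 288.1·0.79031 = 227.687.
Gain = 227.687 / 239.738 = 0.9497 → 0.950.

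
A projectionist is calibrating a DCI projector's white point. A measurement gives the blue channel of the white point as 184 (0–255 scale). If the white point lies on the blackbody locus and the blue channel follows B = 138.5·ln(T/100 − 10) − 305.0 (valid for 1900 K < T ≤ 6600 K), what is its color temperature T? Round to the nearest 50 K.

4400 K

ln(t − 10) = (184 + 305.0) / 138.5 = 3.5307.
t − 10 = e^3.5307 = 34.147, so t = 44.147.
T = 100·t = 4415 K → 4400 K to the nearest 50 K.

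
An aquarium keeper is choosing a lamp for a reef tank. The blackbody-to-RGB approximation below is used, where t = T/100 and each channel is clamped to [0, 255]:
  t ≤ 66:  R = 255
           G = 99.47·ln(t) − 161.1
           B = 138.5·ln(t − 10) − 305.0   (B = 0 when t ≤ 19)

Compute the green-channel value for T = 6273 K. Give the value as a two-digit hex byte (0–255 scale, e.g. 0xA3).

0xFB

t = 6273/100 = 62.73; the t ≤ 66 branch applies.
G = 99.47·ln 62.73 − 161.1 = 99.47·4.1388 − 161.1 = 250.590.
Rounded: 251; in hex, 0xFB.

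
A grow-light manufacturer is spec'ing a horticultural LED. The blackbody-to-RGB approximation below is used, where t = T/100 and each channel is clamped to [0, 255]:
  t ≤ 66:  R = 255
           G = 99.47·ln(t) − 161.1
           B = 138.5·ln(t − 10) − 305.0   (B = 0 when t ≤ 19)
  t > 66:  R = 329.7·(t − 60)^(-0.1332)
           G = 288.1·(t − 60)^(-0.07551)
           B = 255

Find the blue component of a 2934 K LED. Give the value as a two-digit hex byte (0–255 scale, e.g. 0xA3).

0x69

t = 2934/100 = 29.34; the t ≤ 66 branch applies.
B = 138.5·ln(29.34 − 10) − 305.0 = 138.5·ln 19.34 − 305.0 = 138.5·2.9622 − 305.0 = 105.261.
Rounded: 105; in hex, 0x69.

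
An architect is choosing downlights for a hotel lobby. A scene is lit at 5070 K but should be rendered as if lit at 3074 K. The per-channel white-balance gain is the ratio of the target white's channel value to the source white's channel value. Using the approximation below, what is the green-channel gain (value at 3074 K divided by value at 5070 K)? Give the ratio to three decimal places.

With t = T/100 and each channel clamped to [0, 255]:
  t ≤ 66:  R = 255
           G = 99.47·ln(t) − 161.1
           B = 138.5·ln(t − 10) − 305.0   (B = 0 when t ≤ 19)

At 5070 K (t = 50.7):
  G = 99.47·ln 50.7 − 161.1 = 99.47·3.9259 − 161.1 = 229.412.
At 3074 K (t = 30.74):
  G = 99.47·ln 30.74 − 161.1 = 99.47·3.4256 − 161.1 = 179.641.
Gain = 179.641 / 229.412 = 0.7830 → 0.783.

0.783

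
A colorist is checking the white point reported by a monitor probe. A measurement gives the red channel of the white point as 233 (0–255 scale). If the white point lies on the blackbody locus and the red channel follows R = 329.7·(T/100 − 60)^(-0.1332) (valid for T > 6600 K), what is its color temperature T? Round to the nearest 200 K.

(t − 60)^(-0.1332) = 233/329.7 = 0.70670.
t − 60 = 0.70670^(1/-0.1332) = 0.70670^(-7.508) = 13.547, so t = 73.547.
T = 100·t = 7355 K → 7400 K to the nearest 200 K.

7400 K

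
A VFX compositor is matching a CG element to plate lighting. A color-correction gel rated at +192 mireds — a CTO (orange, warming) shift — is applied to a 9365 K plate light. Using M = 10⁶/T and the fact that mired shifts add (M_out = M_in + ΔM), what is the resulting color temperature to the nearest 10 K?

M_in = 10⁶/9365 = 106.78 mireds.
M_out = 106.78 + (+192) = 298.78 mireds.
T_out = 10⁶/298.78 = 3346.9 K → 3350 K.

3350 K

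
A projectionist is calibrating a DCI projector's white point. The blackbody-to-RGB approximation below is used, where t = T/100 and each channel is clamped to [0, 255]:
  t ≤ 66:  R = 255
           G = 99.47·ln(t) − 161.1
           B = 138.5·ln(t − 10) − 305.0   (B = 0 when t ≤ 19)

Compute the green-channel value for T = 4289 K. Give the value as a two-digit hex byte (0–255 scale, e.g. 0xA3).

t = 4289/100 = 42.89; the t ≤ 66 branch applies.
G = 99.47·ln 42.89 − 161.1 = 99.47·3.7586 − 161.1 = 212.772.
Rounded: 213; in hex, 0xD5.

0xD5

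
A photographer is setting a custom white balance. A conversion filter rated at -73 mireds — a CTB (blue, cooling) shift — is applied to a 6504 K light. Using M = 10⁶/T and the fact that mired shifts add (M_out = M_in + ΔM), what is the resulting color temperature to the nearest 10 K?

M_in = 10⁶/6504 = 153.75 mireds.
M_out = 153.75 + (-73) = 80.75 mireds.
T_out = 10⁶/80.75 = 12383.7 K → 12380 K.

12380 K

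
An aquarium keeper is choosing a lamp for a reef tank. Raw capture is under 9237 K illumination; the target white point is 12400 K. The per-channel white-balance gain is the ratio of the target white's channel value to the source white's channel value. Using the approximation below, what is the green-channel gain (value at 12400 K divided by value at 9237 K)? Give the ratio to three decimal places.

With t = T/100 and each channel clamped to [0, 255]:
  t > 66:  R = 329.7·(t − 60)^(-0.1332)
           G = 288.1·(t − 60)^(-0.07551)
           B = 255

At 9237 K (t = 92.37):
  G = 288.1·(92.37 − 60)^(-0.07551) = 288.1·32.37^(-0.07551) = 288.1·0.76908 = 221.571.
At 12400 K (t = 124):
  G = 288.1·(124 − 60)^(-0.07551) = 288.1·64^(-0.07551) = 288.1·0.73049 = 210.455.
Gain = 210.455 / 221.571 = 0.9498 → 0.950.

0.950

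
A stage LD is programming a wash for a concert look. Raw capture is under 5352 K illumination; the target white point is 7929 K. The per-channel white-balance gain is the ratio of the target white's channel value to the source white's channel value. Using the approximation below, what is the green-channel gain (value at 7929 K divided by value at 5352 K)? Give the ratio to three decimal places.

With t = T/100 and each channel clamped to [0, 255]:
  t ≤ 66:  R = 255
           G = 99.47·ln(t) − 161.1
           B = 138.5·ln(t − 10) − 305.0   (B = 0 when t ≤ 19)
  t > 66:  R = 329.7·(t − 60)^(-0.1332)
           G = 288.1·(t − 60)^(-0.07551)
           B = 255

0.981

At 5352 K (t = 53.52):
  G = 99.47·ln 53.52 − 161.1 = 99.47·3.9801 − 161.1 = 234.796.
At 7929 K (t = 79.29):
  G = 288.1·(79.29 − 60)^(-0.07551) = 288.1·19.29^(-0.07551) = 288.1·0.79973 = 230.403.
Gain = 230.403 / 234.796 = 0.9813 → 0.981.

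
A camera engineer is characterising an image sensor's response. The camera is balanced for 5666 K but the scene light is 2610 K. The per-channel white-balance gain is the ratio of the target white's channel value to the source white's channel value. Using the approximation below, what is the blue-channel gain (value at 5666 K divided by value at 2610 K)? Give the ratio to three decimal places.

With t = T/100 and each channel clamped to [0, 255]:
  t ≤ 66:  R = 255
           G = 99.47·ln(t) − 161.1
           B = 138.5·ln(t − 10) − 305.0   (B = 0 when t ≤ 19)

At 2610 K (t = 26.1):
  B = 138.5·ln(26.1 − 10) − 305.0 = 138.5·ln 16.1 − 305.0 = 138.5·2.7788 − 305.0 = 79.866.
At 5666 K (t = 56.66):
  B = 138.5·ln(56.66 − 10) − 305.0 = 138.5·ln 46.66 − 305.0 = 138.5·3.8429 − 305.0 = 227.240.
Gain = 227.240 / 79.866 = 2.8452 → 2.845.

2.845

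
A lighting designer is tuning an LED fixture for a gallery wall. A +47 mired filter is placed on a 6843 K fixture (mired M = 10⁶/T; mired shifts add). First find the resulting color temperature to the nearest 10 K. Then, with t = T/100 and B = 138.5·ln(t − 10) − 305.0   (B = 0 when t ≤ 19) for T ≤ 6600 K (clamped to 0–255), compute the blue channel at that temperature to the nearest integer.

M_in = 10⁶/6843 = 146.13; M_out = 146.13 + (+47) = 193.13.
T_out = 10⁶/193.13 = 5177.7 K → 5180 K; t = 51.8.
B = 138.5·ln(51.8 − 10) − 305.0 = 138.5·ln 41.8 − 305.0 = 138.5·3.7329 − 305.0 = 212.006.
Rounded: 212.

212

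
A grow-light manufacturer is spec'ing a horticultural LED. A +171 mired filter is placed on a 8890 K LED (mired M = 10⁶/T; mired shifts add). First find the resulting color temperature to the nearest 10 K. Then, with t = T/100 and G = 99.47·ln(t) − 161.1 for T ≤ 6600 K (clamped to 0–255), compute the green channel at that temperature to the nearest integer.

193

M_in = 10⁶/8890 = 112.49; M_out = 112.49 + (+171) = 283.49.
T_out = 10⁶/283.49 = 3527.5 K → 3530 K; t = 35.3.
G = 99.47·ln 35.3 − 161.1 = 99.47·3.5639 − 161.1 = 193.399.
Rounded: 193.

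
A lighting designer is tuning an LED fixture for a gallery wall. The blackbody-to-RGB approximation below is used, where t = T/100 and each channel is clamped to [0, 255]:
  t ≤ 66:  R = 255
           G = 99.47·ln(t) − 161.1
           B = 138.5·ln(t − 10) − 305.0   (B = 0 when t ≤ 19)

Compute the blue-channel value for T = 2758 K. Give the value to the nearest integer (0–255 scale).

92

t = 2758/100 = 27.58; the t ≤ 66 branch applies.
B = 138.5·ln(27.58 − 10) − 305.0 = 138.5·ln 17.58 − 305.0 = 138.5·2.8668 − 305.0 = 92.047.
Rounded: 92.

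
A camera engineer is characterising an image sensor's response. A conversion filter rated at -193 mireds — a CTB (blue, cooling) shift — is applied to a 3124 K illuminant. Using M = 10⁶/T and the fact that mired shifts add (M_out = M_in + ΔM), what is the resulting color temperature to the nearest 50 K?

7850 K

M_in = 10⁶/3124 = 320.10 mireds.
M_out = 320.10 + (-193) = 127.10 mireds.
T_out = 10⁶/127.10 = 7867.7 K → 7850 K.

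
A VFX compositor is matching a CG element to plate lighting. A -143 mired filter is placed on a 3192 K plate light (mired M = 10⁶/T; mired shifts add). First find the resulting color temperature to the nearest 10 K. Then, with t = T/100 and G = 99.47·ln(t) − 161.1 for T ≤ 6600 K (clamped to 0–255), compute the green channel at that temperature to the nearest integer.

244

M_in = 10⁶/3192 = 313.28; M_out = 313.28 + (-143) = 170.28.
T_out = 10⁶/170.28 = 5872.6 K → 5870 K; t = 58.7.
G = 99.47·ln 58.7 − 161.1 = 99.47·4.0724 − 161.1 = 243.986.
Rounded: 244.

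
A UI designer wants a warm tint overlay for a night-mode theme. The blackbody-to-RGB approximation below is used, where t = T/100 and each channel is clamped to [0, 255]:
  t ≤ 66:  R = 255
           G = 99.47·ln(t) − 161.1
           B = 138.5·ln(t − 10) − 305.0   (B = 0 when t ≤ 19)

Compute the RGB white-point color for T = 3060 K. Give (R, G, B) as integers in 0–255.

t = 3060/100 = 30.6; the t ≤ 66 branch applies.
R = 255 by definition for t ≤ 66.
G = 99.47·ln 30.6 − 161.1 = 99.47·3.4210 − 161.1 = 179.187.
B = 138.5·ln(30.6 − 10) − 305.0 = 138.5·ln 20.6 − 305.0 = 138.5·3.0253 − 305.0 = 114.003.
Rounded: (255, 179, 114).

(255, 179, 114)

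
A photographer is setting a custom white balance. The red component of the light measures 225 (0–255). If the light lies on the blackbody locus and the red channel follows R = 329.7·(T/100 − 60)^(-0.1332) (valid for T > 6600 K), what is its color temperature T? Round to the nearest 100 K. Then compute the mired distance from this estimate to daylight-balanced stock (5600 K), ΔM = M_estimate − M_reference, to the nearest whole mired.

-50 mireds

(t − 60)^(-0.1332) = 225/329.7 = 0.68244.
t − 60 = 0.68244^(1/-0.1332) = 0.68244^(-7.508) = 17.610, so t = 77.610.
T = 100·t = 7761 K → 7800 K to the nearest 100 K.
M_estimate = 10⁶/7800 = 128.21; M_reference = 10⁶/5600 = 178.57.
ΔM = 128.21 − 178.57 = -50.37 → -50 mireds.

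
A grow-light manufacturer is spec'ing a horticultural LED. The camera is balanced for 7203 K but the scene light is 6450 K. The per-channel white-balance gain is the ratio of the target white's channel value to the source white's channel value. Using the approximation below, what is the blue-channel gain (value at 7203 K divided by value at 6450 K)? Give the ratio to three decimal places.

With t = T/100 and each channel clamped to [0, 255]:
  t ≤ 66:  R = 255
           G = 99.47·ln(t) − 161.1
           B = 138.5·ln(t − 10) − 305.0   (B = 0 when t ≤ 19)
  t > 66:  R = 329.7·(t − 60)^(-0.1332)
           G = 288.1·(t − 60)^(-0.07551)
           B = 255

At 6450 K (t = 64.5):
  B = 138.5·ln(64.5 − 10) − 305.0 = 138.5·ln 54.5 − 305.0 = 138.5·3.9982 − 305.0 = 248.751.
At 7203 K (t = 72.03):
  B = 255 by definition for t > 66.
Gain = 255.000 / 248.751 = 1.0251 → 1.025.

1.025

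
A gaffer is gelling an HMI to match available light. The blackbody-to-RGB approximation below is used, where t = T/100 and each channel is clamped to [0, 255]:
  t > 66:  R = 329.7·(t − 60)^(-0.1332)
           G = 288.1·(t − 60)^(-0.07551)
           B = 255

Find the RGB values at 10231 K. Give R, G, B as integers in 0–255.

R=200, G=217, B=255

t = 10231/100 = 102.31; the t > 66 branch applies.
R = 329.7·(102.31 − 60)^(-0.1332) = 329.7·42.31^(-0.1332) = 329.7·0.60724 = 200.206.
G = 288.1·(102.31 − 60)^(-0.07551) = 288.1·42.31^(-0.07551) = 288.1·0.75368 = 217.135.
B = 255 by definition for t > 66.
Rounded: (200, 217, 255).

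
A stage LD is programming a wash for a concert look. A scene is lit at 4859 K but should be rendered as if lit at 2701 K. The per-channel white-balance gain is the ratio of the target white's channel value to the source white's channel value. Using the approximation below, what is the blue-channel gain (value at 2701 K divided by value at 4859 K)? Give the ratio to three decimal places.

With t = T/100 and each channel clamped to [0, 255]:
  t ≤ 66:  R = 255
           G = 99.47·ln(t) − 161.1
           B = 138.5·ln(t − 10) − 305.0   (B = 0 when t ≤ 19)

0.435

At 4859 K (t = 48.59):
  B = 138.5·ln(48.59 − 10) − 305.0 = 138.5·ln 38.59 − 305.0 = 138.5·3.6530 − 305.0 = 200.940.
At 2701 K (t = 27.01):
  B = 138.5·ln(27.01 − 10) − 305.0 = 138.5·ln 17.01 − 305.0 = 138.5·2.8338 − 305.0 = 87.481.
Gain = 87.481 / 200.940 = 0.4354 → 0.435.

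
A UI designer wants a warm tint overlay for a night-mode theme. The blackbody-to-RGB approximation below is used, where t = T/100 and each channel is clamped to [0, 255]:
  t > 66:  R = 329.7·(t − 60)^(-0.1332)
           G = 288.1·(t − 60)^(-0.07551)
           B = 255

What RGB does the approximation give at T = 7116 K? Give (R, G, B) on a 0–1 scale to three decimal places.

(0.938, 0.942, 1.000)

t = 7116/100 = 71.16; the t > 66 branch applies.
R = 329.7·(71.16 − 60)^(-0.1332) = 329.7·11.16^(-0.1332) = 329.7·0.72519 = 239.095.
G = 288.1·(71.16 − 60)^(-0.07551) = 288.1·11.16^(-0.07551) = 288.1·0.83347 = 240.123.
B = 255 by definition for t > 66.
Dividing each by 255: (0.9376, 0.9417, 1.0000) → (0.938, 0.942, 1.000).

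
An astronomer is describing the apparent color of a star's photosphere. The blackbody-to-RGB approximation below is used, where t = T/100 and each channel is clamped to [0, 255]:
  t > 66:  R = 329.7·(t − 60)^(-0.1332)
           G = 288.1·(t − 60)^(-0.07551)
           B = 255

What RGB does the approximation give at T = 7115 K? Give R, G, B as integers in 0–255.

t = 7115/100 = 71.15; the t > 66 branch applies.
R = 329.7·(71.15 − 60)^(-0.1332) = 329.7·11.15^(-0.1332) = 329.7·0.72528 = 239.123.
G = 288.1·(71.15 − 60)^(-0.07551) = 288.1·11.15^(-0.07551) = 288.1·0.83353 = 240.139.
B = 255 by definition for t > 66.
Rounded: (239, 240, 255).

R=239, G=240, B=255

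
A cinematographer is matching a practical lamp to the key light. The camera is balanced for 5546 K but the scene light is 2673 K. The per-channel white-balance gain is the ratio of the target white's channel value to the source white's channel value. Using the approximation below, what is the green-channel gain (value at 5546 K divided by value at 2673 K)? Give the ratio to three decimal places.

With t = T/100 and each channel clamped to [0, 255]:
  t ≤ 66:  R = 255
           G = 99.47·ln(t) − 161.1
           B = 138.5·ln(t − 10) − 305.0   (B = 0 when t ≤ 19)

At 2673 K (t = 26.73):
  G = 99.47·ln 26.73 − 161.1 = 99.47·3.2858 − 161.1 = 165.737.
At 5546 K (t = 55.46):
  G = 99.47·ln 55.46 − 161.1 = 99.47·4.0157 − 161.1 = 238.338.
Gain = 238.338 / 165.737 = 1.4380 → 1.438.

1.438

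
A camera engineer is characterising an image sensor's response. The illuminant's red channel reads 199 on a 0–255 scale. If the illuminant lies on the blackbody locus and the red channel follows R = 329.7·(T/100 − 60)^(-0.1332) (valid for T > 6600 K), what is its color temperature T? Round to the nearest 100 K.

(t − 60)^(-0.1332) = 199/329.7 = 0.60358.
t − 60 = 0.60358^(1/-0.1332) = 0.60358^(-7.508) = 44.273, so t = 104.273.
T = 100·t = 10427 K → 10400 K to the nearest 100 K.

10400 K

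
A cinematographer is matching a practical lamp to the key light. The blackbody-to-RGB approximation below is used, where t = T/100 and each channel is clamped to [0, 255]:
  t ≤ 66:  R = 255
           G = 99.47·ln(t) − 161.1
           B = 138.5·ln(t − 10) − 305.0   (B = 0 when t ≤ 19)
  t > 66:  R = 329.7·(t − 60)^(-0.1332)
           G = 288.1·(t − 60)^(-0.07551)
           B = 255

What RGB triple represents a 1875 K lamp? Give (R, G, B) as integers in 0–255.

(255, 130, 0)

t = 1875/100 = 18.75; the t ≤ 66 branch applies.
R = 255 by definition for t ≤ 66.
G = 99.47·ln 18.75 − 161.1 = 99.47·2.9312 − 161.1 = 130.466.
t = 18.75 ≤ 19, so B = 0.
Rounded: (255, 130, 0).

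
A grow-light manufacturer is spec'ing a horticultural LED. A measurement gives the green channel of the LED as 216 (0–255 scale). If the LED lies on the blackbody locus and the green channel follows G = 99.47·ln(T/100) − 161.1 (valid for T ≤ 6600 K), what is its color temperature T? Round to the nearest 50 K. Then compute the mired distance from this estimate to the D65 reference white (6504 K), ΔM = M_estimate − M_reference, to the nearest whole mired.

ln t = (216 + 161.1) / 99.47 = 3.7911.
t = e^3.7911 = 44.305.
T = 100·t = 4430 K → 4450 K to the nearest 50 K.
M_estimate = 10⁶/4450 = 224.72; M_reference = 10⁶/6504 = 153.75.
ΔM = 224.72 − 153.75 = 70.97 → +71 mireds.

+71 mireds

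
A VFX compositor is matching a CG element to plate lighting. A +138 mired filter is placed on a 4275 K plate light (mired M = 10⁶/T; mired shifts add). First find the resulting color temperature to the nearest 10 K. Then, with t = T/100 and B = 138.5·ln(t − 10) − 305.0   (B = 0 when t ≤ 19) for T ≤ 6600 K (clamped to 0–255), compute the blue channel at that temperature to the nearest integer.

M_in = 10⁶/4275 = 233.92; M_out = 233.92 + (+138) = 371.92.
T_out = 10⁶/371.92 = 2688.8 K → 2690 K; t = 26.9.
B = 138.5·ln(26.9 − 10) − 305.0 = 138.5·ln 16.9 − 305.0 = 138.5·2.8273 − 305.0 = 86.583.
Rounded: 87.

87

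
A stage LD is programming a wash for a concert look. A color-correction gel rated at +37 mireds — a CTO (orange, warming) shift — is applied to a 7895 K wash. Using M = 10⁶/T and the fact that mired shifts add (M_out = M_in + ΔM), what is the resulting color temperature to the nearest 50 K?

M_in = 10⁶/7895 = 126.66 mireds.
M_out = 126.66 + (+37) = 163.66 mireds.
T_out = 10⁶/163.66 = 6110.1 K → 6100 K.

6100 K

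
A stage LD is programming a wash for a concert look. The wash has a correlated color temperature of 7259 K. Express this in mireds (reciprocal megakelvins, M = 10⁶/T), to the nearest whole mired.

138 mireds

M = 10⁶ / 7259 = 137.760 → 138 mireds.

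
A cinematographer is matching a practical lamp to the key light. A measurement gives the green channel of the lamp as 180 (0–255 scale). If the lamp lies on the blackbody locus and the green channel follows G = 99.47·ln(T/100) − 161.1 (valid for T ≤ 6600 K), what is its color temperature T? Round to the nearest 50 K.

3100 K

ln t = (180 + 161.1) / 99.47 = 3.4292.
t = e^3.4292 = 30.851.
T = 100·t = 3085 K → 3100 K to the nearest 50 K.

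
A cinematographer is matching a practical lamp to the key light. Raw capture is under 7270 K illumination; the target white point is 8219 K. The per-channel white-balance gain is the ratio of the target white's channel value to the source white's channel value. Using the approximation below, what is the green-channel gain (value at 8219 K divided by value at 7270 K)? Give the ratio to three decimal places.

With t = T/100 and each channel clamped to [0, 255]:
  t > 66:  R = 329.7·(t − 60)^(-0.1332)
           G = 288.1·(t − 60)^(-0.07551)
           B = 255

0.959

At 7270 K (t = 72.7):
  G = 288.1·(72.7 − 60)^(-0.07551) = 288.1·12.7^(-0.07551) = 288.1·0.82538 = 237.791.
At 8219 K (t = 82.19):
  G = 288.1·(82.19 − 60)^(-0.07551) = 288.1·22.19^(-0.07551) = 288.1·0.79132 = 227.979.
Gain = 227.979 / 237.791 = 0.9587 → 0.959.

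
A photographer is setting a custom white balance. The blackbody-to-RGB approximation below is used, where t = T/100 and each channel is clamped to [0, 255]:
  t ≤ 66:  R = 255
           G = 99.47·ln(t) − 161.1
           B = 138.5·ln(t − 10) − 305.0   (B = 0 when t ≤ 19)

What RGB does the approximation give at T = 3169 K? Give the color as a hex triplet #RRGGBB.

#FFB779

t = 3169/100 = 31.69; the t ≤ 66 branch applies.
R = 255 by definition for t ≤ 66.
G = 99.47·ln 31.69 − 161.1 = 99.47·3.4560 − 161.1 = 182.668.
B = 138.5·ln(31.69 − 10) − 305.0 = 138.5·ln 21.69 − 305.0 = 138.5·3.0769 − 305.0 = 121.144.
Rounded: (255, 183, 121).
In hex: #FFB779.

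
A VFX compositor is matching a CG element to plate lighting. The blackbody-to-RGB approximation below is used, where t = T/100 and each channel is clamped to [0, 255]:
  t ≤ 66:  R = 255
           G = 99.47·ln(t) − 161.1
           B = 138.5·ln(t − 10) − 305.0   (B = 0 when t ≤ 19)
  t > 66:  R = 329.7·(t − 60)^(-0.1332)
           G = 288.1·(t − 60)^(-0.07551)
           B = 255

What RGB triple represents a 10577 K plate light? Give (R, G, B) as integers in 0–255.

t = 10577/100 = 105.77; the t > 66 branch applies.
R = 329.7·(105.77 − 60)^(-0.1332) = 329.7·45.77^(-0.1332) = 329.7·0.60091 = 198.121.
G = 288.1·(105.77 − 60)^(-0.07551) = 288.1·45.77^(-0.07551) = 288.1·0.74922 = 215.850.
B = 255 by definition for t > 66.
Rounded: (198, 216, 255).

(198, 216, 255)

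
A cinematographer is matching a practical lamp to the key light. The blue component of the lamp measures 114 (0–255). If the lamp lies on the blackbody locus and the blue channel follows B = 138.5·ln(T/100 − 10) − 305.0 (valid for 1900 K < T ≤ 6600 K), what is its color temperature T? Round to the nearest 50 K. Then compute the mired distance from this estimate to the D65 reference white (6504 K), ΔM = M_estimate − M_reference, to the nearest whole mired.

+174 mireds

ln(t − 10) = (114 + 305.0) / 138.5 = 3.0253.
t − 10 = e^3.0253 = 20.600, so t = 30.600.
T = 100·t = 3060 K → 3050 K to the nearest 50 K.
M_estimate = 10⁶/3050 = 327.87; M_reference = 10⁶/6504 = 153.75.
ΔM = 327.87 − 153.75 = 174.12 → +174 mireds.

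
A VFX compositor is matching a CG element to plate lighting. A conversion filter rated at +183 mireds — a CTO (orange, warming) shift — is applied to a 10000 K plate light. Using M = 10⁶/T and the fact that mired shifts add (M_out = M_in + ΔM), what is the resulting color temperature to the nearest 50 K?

3550 K

M_in = 10⁶/10000 = 100.00 mireds.
M_out = 100.00 + (+183) = 283.00 mireds.
T_out = 10⁶/283.00 = 3533.6 K → 3550 K.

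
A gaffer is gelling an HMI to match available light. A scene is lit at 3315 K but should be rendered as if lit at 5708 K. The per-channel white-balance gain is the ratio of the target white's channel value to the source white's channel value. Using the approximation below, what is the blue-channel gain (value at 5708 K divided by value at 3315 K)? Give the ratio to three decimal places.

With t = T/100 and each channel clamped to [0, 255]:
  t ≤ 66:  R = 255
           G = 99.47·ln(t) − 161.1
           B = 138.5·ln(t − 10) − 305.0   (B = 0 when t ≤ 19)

At 3315 K (t = 33.15):
  B = 138.5·ln(33.15 − 10) − 305.0 = 138.5·ln 23.15 − 305.0 = 138.5·3.1420 − 305.0 = 130.166.
At 5708 K (t = 57.08):
  B = 138.5·ln(57.08 − 10) − 305.0 = 138.5·ln 47.08 − 305.0 = 138.5·3.8518 − 305.0 = 228.481.
Gain = 228.481 / 130.166 = 1.7553 → 1.755.

1.755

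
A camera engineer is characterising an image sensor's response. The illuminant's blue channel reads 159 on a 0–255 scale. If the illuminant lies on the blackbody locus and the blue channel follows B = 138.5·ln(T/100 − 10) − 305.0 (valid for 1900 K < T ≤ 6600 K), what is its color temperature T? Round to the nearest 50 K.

3850 K

ln(t − 10) = (159 + 305.0) / 138.5 = 3.3502.
t − 10 = e^3.3502 = 28.508, so t = 38.508.
T = 100·t = 3851 K → 3850 K to the nearest 50 K.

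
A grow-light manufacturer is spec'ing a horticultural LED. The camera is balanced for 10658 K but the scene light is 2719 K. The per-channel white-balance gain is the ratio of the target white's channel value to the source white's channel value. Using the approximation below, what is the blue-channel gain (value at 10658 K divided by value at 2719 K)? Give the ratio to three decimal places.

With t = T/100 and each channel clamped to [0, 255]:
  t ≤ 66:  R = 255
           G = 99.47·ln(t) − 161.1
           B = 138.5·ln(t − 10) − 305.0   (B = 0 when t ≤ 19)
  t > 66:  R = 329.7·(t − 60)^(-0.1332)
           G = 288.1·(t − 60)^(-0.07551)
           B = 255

2.867

At 2719 K (t = 27.19):
  B = 138.5·ln(27.19 − 10) − 305.0 = 138.5·ln 17.19 − 305.0 = 138.5·2.8443 − 305.0 = 88.939.
At 10658 K (t = 106.58):
  B = 255 by definition for t > 66.
Gain = 255.000 / 88.939 = 2.8671 → 2.867.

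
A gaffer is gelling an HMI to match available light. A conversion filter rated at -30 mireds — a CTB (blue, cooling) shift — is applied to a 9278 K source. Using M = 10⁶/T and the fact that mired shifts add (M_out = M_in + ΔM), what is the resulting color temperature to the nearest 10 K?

M_in = 10⁶/9278 = 107.78 mireds.
M_out = 107.78 + (-30) = 77.78 mireds.
T_out = 10⁶/77.78 = 12856.5 K → 12860 K.

12860 K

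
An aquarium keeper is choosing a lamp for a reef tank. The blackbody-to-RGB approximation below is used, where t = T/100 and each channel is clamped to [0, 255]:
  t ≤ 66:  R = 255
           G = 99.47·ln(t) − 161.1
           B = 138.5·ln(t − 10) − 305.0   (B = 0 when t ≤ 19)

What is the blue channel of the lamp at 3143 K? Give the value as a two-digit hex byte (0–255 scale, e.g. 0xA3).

t = 3143/100 = 31.43; the t ≤ 66 branch applies.
B = 138.5·ln(31.43 − 10) − 305.0 = 138.5·ln 21.43 − 305.0 = 138.5·3.0648 − 305.0 = 119.474.
Rounded: 119; in hex, 0x77.

0x77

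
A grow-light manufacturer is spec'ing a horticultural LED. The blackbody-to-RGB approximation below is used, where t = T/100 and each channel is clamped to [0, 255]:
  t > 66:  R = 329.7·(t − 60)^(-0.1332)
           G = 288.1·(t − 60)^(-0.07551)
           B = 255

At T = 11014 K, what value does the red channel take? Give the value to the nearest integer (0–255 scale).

t = 11014/100 = 110.14; the t > 66 branch applies.
R = 329.7·(110.14 − 60)^(-0.1332) = 329.7·50.14^(-0.1332) = 329.7·0.59366 = 195.729.
Rounded: 196.

196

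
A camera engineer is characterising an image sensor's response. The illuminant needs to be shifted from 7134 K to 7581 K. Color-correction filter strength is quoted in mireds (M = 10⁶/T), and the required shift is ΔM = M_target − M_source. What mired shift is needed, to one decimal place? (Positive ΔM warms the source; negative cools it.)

M_source = 10⁶/7134 = 140.174; M_target = 10⁶/7581 = 131.909.
ΔM = 131.909 − 140.174 = -8.265 → -8.3 mireds, a cooling shift.

-8.3 mireds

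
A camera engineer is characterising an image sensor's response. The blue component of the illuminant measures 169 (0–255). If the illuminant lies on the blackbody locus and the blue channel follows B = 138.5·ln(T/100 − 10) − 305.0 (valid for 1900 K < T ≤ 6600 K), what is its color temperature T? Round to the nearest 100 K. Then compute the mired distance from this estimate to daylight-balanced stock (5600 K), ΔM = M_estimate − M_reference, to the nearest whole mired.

ln(t − 10) = (169 + 305.0) / 138.5 = 3.4224.
t − 10 = e^3.4224 = 30.642, so t = 40.642.
T = 100·t = 4064 K → 4100 K to the nearest 100 K.
M_estimate = 10⁶/4100 = 243.90; M_reference = 10⁶/5600 = 178.57.
ΔM = 243.90 − 178.57 = 65.33 → +65 mireds.

+65 mireds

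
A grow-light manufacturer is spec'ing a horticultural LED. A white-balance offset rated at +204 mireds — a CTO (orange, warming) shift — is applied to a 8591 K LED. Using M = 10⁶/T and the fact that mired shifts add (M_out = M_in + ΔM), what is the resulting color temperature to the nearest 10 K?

3120 K

M_in = 10⁶/8591 = 116.40 mireds.
M_out = 116.40 + (+204) = 320.40 mireds.
T_out = 10⁶/320.40 = 3121.1 K → 3120 K.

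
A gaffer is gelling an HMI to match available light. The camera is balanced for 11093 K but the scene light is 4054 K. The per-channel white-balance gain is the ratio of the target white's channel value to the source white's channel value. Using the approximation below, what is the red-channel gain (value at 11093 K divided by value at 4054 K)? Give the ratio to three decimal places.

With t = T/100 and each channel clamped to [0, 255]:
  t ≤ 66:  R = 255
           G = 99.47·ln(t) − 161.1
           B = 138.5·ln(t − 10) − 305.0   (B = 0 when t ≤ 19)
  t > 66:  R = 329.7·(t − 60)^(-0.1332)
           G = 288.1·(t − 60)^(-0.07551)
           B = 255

0.766

At 4054 K (t = 40.54):
  R = 255 by definition for t ≤ 66.
At 11093 K (t = 110.93):
  R = 329.7·(110.93 − 60)^(-0.1332) = 329.7·50.93^(-0.1332) = 329.7·0.59242 = 195.322.
Gain = 195.322 / 255.000 = 0.7660 → 0.766.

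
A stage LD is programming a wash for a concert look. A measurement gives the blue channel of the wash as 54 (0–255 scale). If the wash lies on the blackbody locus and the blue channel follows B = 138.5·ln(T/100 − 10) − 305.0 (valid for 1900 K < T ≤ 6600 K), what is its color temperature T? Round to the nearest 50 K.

2350 K

ln(t − 10) = (54 + 305.0) / 138.5 = 2.5921.
t − 10 = e^2.5921 = 13.357, so t = 23.357.
T = 100·t = 2336 K → 2350 K to the nearest 50 K.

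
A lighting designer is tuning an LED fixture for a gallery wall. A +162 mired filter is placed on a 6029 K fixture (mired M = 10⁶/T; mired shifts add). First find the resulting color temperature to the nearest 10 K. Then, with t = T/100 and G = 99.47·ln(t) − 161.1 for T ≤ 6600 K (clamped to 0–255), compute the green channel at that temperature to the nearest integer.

M_in = 10⁶/6029 = 165.86; M_out = 165.86 + (+162) = 327.86.
T_out = 10⁶/327.86 = 3050.0 K → 3050 K; t = 30.5.
G = 99.47·ln 30.5 − 161.1 = 99.47·3.4177 − 161.1 = 178.861.
Rounded: 179.

179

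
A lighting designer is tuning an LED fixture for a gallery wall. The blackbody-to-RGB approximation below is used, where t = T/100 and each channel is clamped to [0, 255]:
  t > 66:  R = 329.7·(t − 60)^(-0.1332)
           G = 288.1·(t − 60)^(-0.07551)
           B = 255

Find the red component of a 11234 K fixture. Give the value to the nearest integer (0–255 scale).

195

t = 11234/100 = 112.34; the t > 66 branch applies.
R = 329.7·(112.34 − 60)^(-0.1332) = 329.7·52.34^(-0.1332) = 329.7·0.59027 = 194.612.
Rounded: 195.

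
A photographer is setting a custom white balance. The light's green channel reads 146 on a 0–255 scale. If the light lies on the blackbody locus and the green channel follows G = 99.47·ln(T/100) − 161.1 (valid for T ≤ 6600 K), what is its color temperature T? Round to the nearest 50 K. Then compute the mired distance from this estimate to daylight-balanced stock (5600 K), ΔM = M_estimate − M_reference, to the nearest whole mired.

+276 mireds

ln t = (146 + 161.1) / 99.47 = 3.0874.
t = e^3.0874 = 21.919.
T = 100·t = 2192 K → 2200 K to the nearest 50 K.
M_estimate = 10⁶/2200 = 454.55; M_reference = 10⁶/5600 = 178.57.
ΔM = 454.55 − 178.57 = 275.97 → +276 mireds.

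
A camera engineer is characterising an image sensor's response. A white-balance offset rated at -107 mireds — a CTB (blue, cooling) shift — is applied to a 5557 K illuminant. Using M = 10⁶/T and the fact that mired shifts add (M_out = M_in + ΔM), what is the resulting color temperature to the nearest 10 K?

13710 K

M_in = 10⁶/5557 = 179.95 mireds.
M_out = 179.95 + (-107) = 72.95 mireds.
T_out = 10⁶/72.95 = 13707.4 K → 13710 K.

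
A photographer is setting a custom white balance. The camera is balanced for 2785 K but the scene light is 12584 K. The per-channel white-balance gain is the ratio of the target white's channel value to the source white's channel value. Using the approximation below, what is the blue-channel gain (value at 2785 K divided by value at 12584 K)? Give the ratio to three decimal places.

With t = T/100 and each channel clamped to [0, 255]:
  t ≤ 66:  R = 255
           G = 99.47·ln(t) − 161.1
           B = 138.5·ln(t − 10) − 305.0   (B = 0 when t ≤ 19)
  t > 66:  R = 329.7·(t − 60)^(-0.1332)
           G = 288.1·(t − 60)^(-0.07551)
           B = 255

0.369

At 12584 K (t = 125.84):
  B = 255 by definition for t > 66.
At 2785 K (t = 27.85):
  B = 138.5·ln(27.85 − 10) − 305.0 = 138.5·ln 17.85 − 305.0 = 138.5·2.8820 − 305.0 = 94.157.
Gain = 94.157 / 255.000 = 0.3692 → 0.369.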